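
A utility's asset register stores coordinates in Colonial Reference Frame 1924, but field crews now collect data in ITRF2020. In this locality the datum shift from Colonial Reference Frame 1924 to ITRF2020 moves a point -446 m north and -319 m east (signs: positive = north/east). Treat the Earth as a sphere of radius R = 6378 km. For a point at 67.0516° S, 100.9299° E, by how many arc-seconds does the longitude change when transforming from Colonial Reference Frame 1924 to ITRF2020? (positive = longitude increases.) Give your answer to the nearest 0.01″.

Δλ = -26.46″

At latitude -67.0516°, cos φ = 0.389902.
One radian of longitude at latitude φ spans R cos φ, so Δλ = ΔE / (R cos φ) = -319.0 / (6378000 × 0.389902) = -1.2828e-04 rad = -26.459″.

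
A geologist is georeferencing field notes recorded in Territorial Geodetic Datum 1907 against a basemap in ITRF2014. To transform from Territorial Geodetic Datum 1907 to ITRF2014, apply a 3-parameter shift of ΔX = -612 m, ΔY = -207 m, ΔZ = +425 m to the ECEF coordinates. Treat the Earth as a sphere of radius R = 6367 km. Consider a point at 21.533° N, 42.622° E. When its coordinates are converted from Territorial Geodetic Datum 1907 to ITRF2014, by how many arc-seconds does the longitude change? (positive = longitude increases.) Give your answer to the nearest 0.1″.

Δλ = 9.1″

sin φ = 0.367037, cos φ = 0.930206, sin λ = 0.677159, cos λ = 0.735837.
East component: ΔE = −sin λ·ΔX + cos λ·ΔY = −(0.677159)(-612) + (0.735837)(-207) = 262.10 m.
1° of latitude spans πR/180 = 111125 m; at latitude φ, 1° of longitude spans that × cos φ = 103369.3 m, so Δλ = 262.10 / 103369.3 × 3600 = 9.128″.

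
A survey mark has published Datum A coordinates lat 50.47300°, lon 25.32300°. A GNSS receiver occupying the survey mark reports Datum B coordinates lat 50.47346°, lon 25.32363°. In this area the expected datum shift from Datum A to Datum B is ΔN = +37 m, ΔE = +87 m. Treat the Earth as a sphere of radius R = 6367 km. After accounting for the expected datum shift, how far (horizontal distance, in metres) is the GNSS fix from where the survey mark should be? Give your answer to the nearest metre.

45 m

Observed coordinate differences: Δφ = +0.00046°, Δλ = +0.00063°.
Converting to metres (1° lat = 111125 m, cos φ = 0.636442): observed ΔN = 51.1 m, observed ΔE = 44.6 m.
Subtracting the expected shift leaves a residual of 51.1 − (37) = 14.1 m north and 44.6 − (87) = -42.4 m east.
Residual distance = √(14.1² + (-42.4)²) = 44.7 m.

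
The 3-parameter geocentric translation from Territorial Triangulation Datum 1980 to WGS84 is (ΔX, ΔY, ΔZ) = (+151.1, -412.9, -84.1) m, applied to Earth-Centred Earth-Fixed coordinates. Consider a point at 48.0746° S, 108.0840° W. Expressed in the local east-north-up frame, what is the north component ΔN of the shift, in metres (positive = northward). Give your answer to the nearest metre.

At φ = -48.0746°, λ = -108.0840°: sin φ = -0.744015, cos φ = 0.668162, sin λ = -0.950602, cos λ = -0.310411.
ΔN = −sin φ cos λ·ΔX − sin φ sin λ·ΔY + cos φ·ΔZ = −(-0.744015)(-0.310411)(151.1) − (-0.744015)(-0.950602)(-412.9) + (0.668162)(-84.1) = 200.94 m.

ΔN = 201 m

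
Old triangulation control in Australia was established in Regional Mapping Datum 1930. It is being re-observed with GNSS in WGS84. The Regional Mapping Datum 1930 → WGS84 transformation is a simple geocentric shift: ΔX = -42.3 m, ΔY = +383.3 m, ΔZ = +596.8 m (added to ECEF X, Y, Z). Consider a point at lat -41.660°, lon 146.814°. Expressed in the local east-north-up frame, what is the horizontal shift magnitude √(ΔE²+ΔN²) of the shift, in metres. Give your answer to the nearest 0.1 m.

677.7 m

The local east axis at (φ, λ) is (−sin λ, cos λ, 0), so ΔE = −sin(146.814°)·(-42.3) + cos(146.814°)·383.3 = -297.63 m.
The local north axis is (−sin φ cos λ, −sin φ sin λ, cos φ), giving ΔN = 23.531 + 139.458 + 445.871 = 608.86 m.
Horizontal magnitude = √(ΔE² + ΔN²) = √((-297.63)² + 608.86²) = 677.71 m.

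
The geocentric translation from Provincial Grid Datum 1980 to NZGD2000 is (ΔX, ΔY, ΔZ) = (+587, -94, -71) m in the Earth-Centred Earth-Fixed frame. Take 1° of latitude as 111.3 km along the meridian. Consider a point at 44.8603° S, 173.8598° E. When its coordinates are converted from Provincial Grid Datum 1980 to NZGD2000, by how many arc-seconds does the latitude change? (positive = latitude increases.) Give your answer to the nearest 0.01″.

sin φ = -0.705381, cos φ = 0.708829, sin λ = 0.106962, cos λ = -0.994263.
North component: ΔN = −sin φ cos λ·ΔX − sin φ sin λ·ΔY + cos φ·ΔZ = −(-0.705381)(-0.994263)(587) − (-0.705381)(0.106962)(-94) + (0.708829)(-71) = -469.10 m.
1° of latitude spans 111300 m, so Δφ = -469.10 / 111300 × 3600 = -15.173″.

Δφ = -15.17″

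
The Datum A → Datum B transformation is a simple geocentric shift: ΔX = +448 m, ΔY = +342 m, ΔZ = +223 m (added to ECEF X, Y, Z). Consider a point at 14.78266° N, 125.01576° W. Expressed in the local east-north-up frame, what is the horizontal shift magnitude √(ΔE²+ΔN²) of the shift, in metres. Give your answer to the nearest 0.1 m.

391.8 m

The local east axis at (φ, λ) is (−sin λ, cos λ, 0), so ΔE = −sin(-125.01576°)·448 + cos(-125.01576°)·342 = 170.67 m.
The local north axis is (−sin φ cos λ, −sin φ sin λ, cos φ), giving ΔN = 65.590 + 71.467 + 215.619 = 352.68 m.
Horizontal magnitude = √(ΔE² + ΔN²) = √(170.67² + 352.68²) = 391.80 m.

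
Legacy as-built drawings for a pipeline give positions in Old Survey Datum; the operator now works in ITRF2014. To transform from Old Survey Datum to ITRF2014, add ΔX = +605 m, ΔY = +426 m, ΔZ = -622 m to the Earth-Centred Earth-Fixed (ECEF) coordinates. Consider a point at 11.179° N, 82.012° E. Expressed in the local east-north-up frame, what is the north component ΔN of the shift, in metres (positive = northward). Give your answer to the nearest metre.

At φ = 11.179°, λ = 82.012°: sin φ = 0.193875, cos φ = 0.981026, sin λ = 0.990297, cos λ = 0.138966.
ΔN = −sin φ cos λ·ΔX − sin φ sin λ·ΔY + cos φ·ΔZ = −(0.193875)(0.138966)(605) − (0.193875)(0.990297)(426) + (0.981026)(-622) = -708.29 m.

ΔN = -708 m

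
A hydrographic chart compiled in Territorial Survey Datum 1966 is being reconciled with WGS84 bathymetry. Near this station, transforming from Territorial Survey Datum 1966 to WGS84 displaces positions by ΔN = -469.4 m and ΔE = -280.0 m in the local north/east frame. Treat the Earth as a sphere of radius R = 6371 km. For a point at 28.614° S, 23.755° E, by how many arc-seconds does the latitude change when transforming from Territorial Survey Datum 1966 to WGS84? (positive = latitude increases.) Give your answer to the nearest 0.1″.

On a sphere of radius R, 1 rad of latitude = R, so Δφ = ΔN / R = -469.4 / 6371000 = -7.3678e-05 rad = -15.197″.

Δφ = -15.2″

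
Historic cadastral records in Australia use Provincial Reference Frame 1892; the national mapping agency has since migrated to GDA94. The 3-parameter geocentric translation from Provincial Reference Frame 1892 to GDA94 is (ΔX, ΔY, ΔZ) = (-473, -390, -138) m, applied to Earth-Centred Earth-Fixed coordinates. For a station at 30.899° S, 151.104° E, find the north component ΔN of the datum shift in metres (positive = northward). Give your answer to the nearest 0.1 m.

At φ = -30.899°, λ = 151.104°: sin φ = -0.513526, cos φ = 0.858074, sin λ = 0.483221, cos λ = -0.875498.
ΔN = −sin φ cos λ·ΔX − sin φ sin λ·ΔY + cos φ·ΔZ = −(-0.513526)(-0.875498)(-473) − (-0.513526)(0.483221)(-390) + (0.858074)(-138) = -2.53 m.

ΔN = -2.5 m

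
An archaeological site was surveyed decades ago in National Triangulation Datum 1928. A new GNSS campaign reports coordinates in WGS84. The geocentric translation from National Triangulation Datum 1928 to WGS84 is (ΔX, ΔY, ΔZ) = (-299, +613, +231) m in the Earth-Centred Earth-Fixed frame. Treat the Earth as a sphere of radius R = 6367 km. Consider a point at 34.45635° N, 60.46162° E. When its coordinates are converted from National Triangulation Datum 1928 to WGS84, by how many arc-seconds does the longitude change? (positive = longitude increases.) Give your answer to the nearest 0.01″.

Δλ = 22.09″

sin φ = 0.565778, cos φ = 0.824557, sin λ = 0.870026, cos λ = 0.493006.
East component: ΔE = −sin λ·ΔX + cos λ·ΔY = −(0.870026)(-299) + (0.493006)(613) = 562.35 m.
1° of latitude spans πR/180 = 111125 m; at latitude φ, 1° of longitude spans that × cos φ = 91629.0 m, so Δλ = 562.35 / 91629.0 × 3600 = 22.094″.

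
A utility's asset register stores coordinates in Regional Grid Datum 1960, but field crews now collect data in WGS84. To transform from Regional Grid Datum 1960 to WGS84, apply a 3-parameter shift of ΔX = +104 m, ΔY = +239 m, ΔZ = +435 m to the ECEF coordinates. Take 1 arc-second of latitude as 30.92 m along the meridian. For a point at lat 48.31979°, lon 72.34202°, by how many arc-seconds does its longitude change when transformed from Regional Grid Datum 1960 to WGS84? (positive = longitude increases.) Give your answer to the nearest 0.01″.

Δλ = -1.29″

sin φ = 0.746868, cos φ = 0.664972, sin λ = 0.952884, cos λ = 0.303334.
East component: ΔE = −sin λ·ΔX + cos λ·ΔY = −(0.952884)(104) + (0.303334)(239) = -26.60 m.
1° of latitude spans 3600 × 30.92 = 111312 m; at latitude φ, 1° of longitude spans that × cos φ = 74019.4 m, so Δλ = -26.60 / 74019.4 × 3600 = -1.294″.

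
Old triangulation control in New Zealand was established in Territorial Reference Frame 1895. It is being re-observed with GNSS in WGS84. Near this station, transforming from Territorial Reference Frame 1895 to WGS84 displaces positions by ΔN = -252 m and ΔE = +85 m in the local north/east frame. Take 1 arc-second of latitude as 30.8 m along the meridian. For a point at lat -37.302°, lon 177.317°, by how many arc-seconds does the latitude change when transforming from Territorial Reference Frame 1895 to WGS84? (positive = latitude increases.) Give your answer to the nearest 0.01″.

Δφ = -8.18″

1″ of latitude = 30.80 m, so Δφ = -252.0 / 30.80 = -8.182″.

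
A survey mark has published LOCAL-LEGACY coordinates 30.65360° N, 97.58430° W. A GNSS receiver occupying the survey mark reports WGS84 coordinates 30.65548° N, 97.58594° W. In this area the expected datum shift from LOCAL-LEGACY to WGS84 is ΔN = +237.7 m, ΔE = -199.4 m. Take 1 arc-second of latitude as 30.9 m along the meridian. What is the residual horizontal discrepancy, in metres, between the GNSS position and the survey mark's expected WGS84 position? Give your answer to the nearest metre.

51 m

Observed coordinate differences: Δφ = +0.00188°, Δλ = -0.00164°.
Converting to metres (1° lat = 111240 m, cos φ = 0.860265): observed ΔN = 209.1 m, observed ΔE = -156.9 m.
Subtracting the expected shift leaves a residual of 209.1 − (237.7) = -28.6 m north and -156.9 − (-199.4) = 42.5 m east.
Residual distance = √((-28.6)² + 42.5²) = 51.2 m.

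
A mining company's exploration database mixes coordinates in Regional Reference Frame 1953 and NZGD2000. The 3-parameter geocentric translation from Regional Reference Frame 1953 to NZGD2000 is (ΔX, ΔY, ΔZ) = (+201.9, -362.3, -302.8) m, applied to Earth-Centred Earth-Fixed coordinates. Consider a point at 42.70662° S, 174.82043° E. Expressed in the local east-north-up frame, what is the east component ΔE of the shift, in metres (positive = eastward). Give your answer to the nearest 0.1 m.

ΔE = 342.6 m

At φ = -42.70662°, λ = 174.82043°: sin φ = -0.678245, cos φ = 0.734836, sin λ = 0.090277, cos λ = -0.995917.
ΔE = −sin λ·ΔX + cos λ·ΔY = −(0.090277)·(201.9) + (-0.995917)·(-362.3) = 342.59 m.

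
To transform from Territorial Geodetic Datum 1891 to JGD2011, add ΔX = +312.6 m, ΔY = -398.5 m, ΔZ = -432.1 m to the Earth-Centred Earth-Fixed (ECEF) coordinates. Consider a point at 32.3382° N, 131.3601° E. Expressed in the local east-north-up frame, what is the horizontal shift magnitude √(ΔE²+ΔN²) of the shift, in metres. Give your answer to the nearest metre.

99 m

At φ = 32.3382°, λ = 131.3601°: sin φ = 0.534916, cos φ = 0.844905, sin λ = 0.750571, cos λ = -0.660789.
ΔE = −sin λ·ΔX + cos λ·ΔY = −(0.750571)·(312.6) + (-0.660789)·(-398.5) = 28.70 m.
ΔN = −sin φ cos λ·ΔX − sin φ sin λ·ΔY + cos φ·ΔZ = −(0.534916)(-0.660789)(312.6) − (0.534916)(0.750571)(-398.5) + (0.844905)(-432.1) = -94.60 m.
Horizontal magnitude = √(ΔE² + ΔN²) = √(28.70² + (-94.60)²) = 98.85 m.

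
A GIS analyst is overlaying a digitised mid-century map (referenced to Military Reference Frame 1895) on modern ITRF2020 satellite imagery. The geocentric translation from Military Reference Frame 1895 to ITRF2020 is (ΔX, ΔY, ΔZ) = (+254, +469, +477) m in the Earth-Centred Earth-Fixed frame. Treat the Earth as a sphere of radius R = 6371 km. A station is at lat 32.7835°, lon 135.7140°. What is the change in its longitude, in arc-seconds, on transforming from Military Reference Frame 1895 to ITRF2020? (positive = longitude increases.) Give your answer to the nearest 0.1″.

sin φ = 0.541466, cos φ = 0.840723, sin λ = 0.698240, cos λ = -0.715863.
East component: ΔE = −sin λ·ΔX + cos λ·ΔY = −(0.698240)(254) + (-0.715863)(469) = -513.09 m.
1° of latitude spans πR/180 = 111195 m; at latitude φ, 1° of longitude spans that × cos φ = 93484.1 m, so Δλ = -513.09 / 93484.1 × 3600 = -19.759″.

Δλ = -19.8″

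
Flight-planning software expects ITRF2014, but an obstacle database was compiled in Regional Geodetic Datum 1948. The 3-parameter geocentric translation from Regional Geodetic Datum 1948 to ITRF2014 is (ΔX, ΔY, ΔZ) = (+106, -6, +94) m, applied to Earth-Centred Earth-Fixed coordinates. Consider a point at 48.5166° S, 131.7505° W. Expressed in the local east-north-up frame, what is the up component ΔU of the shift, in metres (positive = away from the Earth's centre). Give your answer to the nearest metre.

The local up (radial) axis is (cos φ cos λ, cos φ sin λ, sin φ), giving ΔU = -46.755 + 2.965 − 70.420 = -114.21 m.

ΔU = -114 m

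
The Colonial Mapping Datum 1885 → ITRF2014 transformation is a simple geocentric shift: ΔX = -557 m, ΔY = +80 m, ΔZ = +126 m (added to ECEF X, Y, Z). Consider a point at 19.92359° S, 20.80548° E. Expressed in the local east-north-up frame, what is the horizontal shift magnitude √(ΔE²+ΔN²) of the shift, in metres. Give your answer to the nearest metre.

277 m

The local east axis at (φ, λ) is (−sin λ, cos λ, 0), so ΔE = −sin(20.80548°)·(-557) + cos(20.80548°)·80 = 272.63 m.
The local north axis is (−sin φ cos λ, −sin φ sin λ, cos φ), giving ΔN = -177.430 + 9.683 + 118.459 = -49.29 m.
Horizontal magnitude = √(ΔE² + ΔN²) = √(272.63² + (-49.29)²) = 277.05 m.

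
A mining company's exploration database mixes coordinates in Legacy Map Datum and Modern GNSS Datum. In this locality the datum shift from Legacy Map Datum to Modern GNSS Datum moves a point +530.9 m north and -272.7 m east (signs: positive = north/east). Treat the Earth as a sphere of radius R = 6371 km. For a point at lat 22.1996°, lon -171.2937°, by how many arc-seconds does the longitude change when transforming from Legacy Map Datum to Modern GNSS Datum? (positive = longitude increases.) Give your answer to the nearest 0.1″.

At latitude 22.1996°, cos φ = 0.925873.
One radian of longitude at latitude φ spans R cos φ, so Δλ = ΔE / (R cos φ) = -272.7 / (6371000 × 0.925873) = -4.6230e-05 rad = -9.536″.

Δλ = -9.5″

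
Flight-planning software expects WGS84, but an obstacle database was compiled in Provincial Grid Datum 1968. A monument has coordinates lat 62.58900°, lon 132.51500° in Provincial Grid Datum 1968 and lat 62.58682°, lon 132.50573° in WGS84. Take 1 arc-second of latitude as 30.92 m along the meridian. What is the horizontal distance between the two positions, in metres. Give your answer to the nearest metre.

Δφ = 62.58682° − 62.58900° = -0.00218°; Δλ = 132.50573° − 132.51500° = -0.00927°.
1° of latitude = 3600 × 30.92 = 111312 m.
ΔN = Δφ × 111312 = -242.7 m; ΔE = Δλ × 111312 × cos(62.58900°) = -0.00927 × 111312 × 0.460370 = -475.0 m.
Distance = √(ΔE² + ΔN²) = √((-475.0)² + (-242.7)²) = 533.4 m.

533 m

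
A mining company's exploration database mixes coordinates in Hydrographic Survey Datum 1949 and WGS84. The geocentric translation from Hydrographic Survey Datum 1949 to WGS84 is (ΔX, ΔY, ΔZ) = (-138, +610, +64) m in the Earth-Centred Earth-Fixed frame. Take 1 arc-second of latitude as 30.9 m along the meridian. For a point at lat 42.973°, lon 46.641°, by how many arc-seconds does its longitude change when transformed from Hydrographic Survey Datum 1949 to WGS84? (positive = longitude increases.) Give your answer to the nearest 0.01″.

sin φ = 0.681654, cos φ = 0.731675, sin λ = 0.727066, cos λ = 0.686567.
East component: ΔE = −sin λ·ΔX + cos λ·ΔY = −(0.727066)(-138) + (0.686567)(610) = 519.14 m.
1° of latitude spans 3600 × 30.90 = 111240 m; at latitude φ, 1° of longitude spans that × cos φ = 81391.5 m, so Δλ = 519.14 / 81391.5 × 3600 = 22.962″.

Δλ = 22.96″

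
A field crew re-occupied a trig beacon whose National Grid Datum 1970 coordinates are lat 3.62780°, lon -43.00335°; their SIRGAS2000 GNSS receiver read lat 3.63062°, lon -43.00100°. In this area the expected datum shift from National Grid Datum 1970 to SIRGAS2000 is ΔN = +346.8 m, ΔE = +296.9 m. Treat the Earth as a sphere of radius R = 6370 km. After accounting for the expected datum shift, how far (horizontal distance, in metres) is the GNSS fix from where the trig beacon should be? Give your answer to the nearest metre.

49 m

Observed coordinate differences: Δφ = +0.00282°, Δλ = +0.00235°.
Converting to metres (1° lat = 111177 m, cos φ = 0.997996): observed ΔN = 313.5 m, observed ΔE = 260.7 m.
Subtracting the expected shift leaves a residual of 313.5 − (346.8) = -33.3 m north and 260.7 − (296.9) = -36.2 m east.
Residual distance = √((-33.3)² + (-36.2)²) = 49.1 m.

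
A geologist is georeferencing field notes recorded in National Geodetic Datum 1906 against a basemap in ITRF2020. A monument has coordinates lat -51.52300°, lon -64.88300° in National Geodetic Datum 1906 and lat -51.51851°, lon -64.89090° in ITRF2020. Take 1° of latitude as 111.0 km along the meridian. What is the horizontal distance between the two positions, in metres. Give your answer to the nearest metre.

739 m

Δφ = -51.51851° − -51.52300° = +0.00449°; Δλ = -64.89090° − -64.88300° = -0.00790°.
ΔN = Δφ × 111000 = 498.4 m; ΔE = Δλ × 111000 × cos(-51.52300°) = -0.00790 × 111000 × 0.622200 = -545.6 m.
Distance = √(ΔE² + ΔN²) = √((-545.6)² + 498.4²) = 739.0 m.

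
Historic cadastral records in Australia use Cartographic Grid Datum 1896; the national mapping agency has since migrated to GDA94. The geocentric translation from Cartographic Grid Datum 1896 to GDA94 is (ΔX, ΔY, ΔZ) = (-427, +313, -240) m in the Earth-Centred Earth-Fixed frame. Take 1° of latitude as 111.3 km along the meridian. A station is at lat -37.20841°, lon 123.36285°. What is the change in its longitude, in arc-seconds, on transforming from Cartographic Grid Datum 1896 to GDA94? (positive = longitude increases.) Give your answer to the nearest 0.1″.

Δλ = 7.5″

sin φ = -0.604716, cos φ = 0.796441, sin λ = 0.835205, cos λ = -0.549939.
East component: ΔE = −sin λ·ΔX + cos λ·ΔY = −(0.835205)(-427) + (-0.549939)(313) = 184.50 m.
1° of latitude spans 111300 m; at latitude φ, 1° of longitude spans that × cos φ = 88643.9 m, so Δλ = 184.50 / 88643.9 × 3600 = 7.493″.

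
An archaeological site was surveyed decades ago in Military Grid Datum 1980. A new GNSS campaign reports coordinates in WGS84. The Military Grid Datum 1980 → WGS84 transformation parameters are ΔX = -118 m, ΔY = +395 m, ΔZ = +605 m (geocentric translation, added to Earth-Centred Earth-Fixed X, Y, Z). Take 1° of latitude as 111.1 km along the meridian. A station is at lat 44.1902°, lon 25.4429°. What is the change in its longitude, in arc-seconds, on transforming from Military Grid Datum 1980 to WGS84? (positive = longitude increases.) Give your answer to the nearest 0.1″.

sin φ = 0.697042, cos φ = 0.717030, sin λ = 0.429611, cos λ = 0.903014.
East component: ΔE = −sin λ·ΔX + cos λ·ΔY = −(0.429611)(-118) + (0.903014)(395) = 407.38 m.
1° of latitude spans 111100 m; at latitude φ, 1° of longitude spans that × cos φ = 79662.0 m, so Δλ = 407.38 / 79662.0 × 3600 = 18.410″.

Δλ = 18.4″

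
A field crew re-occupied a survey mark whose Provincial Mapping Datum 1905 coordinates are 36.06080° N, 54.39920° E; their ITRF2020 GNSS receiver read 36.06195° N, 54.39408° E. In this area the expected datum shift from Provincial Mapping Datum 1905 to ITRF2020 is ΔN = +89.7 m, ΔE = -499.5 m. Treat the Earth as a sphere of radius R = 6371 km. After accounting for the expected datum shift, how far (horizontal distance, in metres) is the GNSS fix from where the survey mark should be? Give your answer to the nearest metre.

55 m

Observed coordinate differences: Δφ = +0.00115°, Δλ = -0.00512°.
Converting to metres (1° lat = 111195 m, cos φ = 0.808393): observed ΔN = 127.9 m, observed ΔE = -460.2 m.
Subtracting the expected shift leaves a residual of 127.9 − (89.7) = 38.2 m north and -460.2 − (-499.5) = 39.3 m east.
Residual distance = √(38.2² + 39.3²) = 54.8 m.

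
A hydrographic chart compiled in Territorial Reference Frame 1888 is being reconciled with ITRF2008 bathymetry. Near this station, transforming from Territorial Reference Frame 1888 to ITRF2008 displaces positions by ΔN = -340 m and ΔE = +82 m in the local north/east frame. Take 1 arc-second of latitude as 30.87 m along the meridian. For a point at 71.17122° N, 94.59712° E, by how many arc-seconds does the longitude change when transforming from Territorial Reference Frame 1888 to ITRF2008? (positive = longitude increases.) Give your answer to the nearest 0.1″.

Δλ = 8.2″

At latitude 71.17122°, cos φ = 0.322741.
1″ of longitude at this latitude = 30.87 × cos φ = 9.9630 m, so Δλ = 82.0 / 9.9630 = 8.230″.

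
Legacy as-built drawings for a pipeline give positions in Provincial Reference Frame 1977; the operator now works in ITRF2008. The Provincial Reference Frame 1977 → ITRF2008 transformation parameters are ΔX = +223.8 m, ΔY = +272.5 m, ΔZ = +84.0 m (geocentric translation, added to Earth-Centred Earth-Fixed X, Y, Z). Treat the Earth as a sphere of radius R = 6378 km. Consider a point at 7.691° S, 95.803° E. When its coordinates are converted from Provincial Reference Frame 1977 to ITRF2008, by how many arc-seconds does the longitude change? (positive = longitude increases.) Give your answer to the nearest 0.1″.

sin φ = -0.133831, cos φ = 0.991004, sin λ = 0.994875, cos λ = -0.101108.
East component: ΔE = −sin λ·ΔX + cos λ·ΔY = −(0.994875)(223.8) + (-0.101108)(272.5) = -250.21 m.
1° of latitude spans πR/180 = 111317 m; at latitude φ, 1° of longitude spans that × cos φ = 110315.7 m, so Δλ = -250.21 / 110315.7 × 3600 = -8.165″.

Δλ = -8.2″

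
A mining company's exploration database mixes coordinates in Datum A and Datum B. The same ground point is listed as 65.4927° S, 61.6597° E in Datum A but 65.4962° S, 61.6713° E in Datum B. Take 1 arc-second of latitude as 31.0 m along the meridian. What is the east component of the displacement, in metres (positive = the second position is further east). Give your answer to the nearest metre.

ΔE = 537 m

Δφ = -65.4962° − -65.4927° = -0.0035°; Δλ = 61.6713° − 61.6597° = +0.0116°.
1° of latitude = 3600 × 31.00 = 111600 m.
ΔN = Δφ × 111600 = -390.6 m; ΔE = Δλ × 111600 × cos(-65.4927°) = +0.0116 × 111600 × 0.414809 = 537.0 m.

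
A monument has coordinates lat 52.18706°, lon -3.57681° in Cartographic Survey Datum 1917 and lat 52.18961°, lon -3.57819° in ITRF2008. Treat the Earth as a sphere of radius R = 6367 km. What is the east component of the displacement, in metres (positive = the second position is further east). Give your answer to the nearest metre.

Δφ = 52.18961° − 52.18706° = +0.00255°; Δλ = -3.57819° − -3.57681° = -0.00138°.
1° along a meridian = πR/180 = 111125 m.
ΔN = Δφ × 111125 = 283.4 m; ΔE = Δλ × 111125 × cos(52.18706°) = -0.00138 × 111125 × 0.613085 = -94.0 m.

ΔE = -94 m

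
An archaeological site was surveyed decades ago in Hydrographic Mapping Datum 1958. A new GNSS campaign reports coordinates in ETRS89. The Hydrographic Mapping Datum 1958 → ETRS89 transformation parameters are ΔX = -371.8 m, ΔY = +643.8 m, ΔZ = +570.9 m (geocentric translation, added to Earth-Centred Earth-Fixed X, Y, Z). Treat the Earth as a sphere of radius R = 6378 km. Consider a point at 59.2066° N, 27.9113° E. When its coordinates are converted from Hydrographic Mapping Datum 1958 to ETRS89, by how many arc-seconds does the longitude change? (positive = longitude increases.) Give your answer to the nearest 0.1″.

sin φ = 0.859019, cos φ = 0.511944, sin λ = 0.468104, cos λ = 0.883673.
East component: ΔE = −sin λ·ΔX + cos λ·ΔY = −(0.468104)(-371.8) + (0.883673)(643.8) = 742.95 m.
1° of latitude spans πR/180 = 111317 m; at latitude φ, 1° of longitude spans that × cos φ = 56988.1 m, so Δλ = 742.95 / 56988.1 × 3600 = 46.933″.

Δλ = 46.9″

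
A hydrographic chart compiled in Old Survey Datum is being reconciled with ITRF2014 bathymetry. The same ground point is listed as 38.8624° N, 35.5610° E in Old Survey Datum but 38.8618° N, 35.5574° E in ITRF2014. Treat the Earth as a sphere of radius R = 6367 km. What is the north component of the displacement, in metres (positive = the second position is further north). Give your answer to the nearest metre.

ΔN = -67 m

Δφ = 38.8618° − 38.8624° = -0.0006°; Δλ = 35.5574° − 35.5610° = -0.0036°.
1° along a meridian = πR/180 = 111125 m.
ΔN = Δφ × 111125 = -66.7 m; ΔE = Δλ × 111125 × cos(38.8624°) = -0.0036 × 111125 × 0.778655 = -311.5 m.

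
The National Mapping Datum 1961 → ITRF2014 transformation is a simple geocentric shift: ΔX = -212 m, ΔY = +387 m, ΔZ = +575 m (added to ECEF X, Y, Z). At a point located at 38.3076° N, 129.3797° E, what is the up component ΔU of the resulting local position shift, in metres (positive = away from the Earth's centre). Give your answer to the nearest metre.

ΔU = 697 m

The local up (radial) axis is (cos φ cos λ, cos φ sin λ, sin φ), giving ΔU = 105.545 + 234.729 + 356.433 = 696.71 m.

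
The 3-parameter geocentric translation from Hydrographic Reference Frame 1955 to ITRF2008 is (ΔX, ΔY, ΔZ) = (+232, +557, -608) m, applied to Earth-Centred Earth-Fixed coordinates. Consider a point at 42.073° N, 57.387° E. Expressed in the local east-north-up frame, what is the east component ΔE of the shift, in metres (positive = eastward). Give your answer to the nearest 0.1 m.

The local east axis at (φ, λ) is (−sin λ, cos λ, 0), so ΔE = −sin(57.387°)·232 + cos(57.387°)·557 = 104.78 m.

ΔE = 104.8 m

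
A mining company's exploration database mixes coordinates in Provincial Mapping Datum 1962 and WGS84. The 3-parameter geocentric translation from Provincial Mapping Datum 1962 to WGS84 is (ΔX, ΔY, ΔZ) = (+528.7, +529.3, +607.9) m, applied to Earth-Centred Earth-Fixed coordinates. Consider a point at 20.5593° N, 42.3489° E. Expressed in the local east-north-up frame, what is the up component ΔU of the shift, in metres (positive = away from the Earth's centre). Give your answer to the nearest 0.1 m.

At φ = 20.5593°, λ = 42.3489°: sin φ = 0.351177, cos φ = 0.936309, sin λ = 0.673644, cos λ = 0.739056.
ΔU = cos φ cos λ·ΔX + cos φ sin λ·ΔY + sin φ·ΔZ = (0.936309)(0.739056)(528.7) + (0.936309)(0.673644)(529.3) + (0.351177)(607.9) = 913.18 m.

ΔU = 913.2 m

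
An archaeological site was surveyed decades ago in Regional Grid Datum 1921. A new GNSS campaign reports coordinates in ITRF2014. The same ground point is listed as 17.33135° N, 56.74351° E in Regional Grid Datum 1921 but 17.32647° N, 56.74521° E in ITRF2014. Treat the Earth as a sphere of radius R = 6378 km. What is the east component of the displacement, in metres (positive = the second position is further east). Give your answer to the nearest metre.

ΔE = 181 m

Δφ = 17.32647° − 17.33135° = -0.00488°; Δλ = 56.74521° − 56.74351° = +0.00170°.
1° along a meridian = πR/180 = 111317 m.
ΔN = Δφ × 111317 = -543.2 m; ΔE = Δλ × 111317 × cos(17.33135°) = +0.00170 × 111317 × 0.954598 = 180.6 m.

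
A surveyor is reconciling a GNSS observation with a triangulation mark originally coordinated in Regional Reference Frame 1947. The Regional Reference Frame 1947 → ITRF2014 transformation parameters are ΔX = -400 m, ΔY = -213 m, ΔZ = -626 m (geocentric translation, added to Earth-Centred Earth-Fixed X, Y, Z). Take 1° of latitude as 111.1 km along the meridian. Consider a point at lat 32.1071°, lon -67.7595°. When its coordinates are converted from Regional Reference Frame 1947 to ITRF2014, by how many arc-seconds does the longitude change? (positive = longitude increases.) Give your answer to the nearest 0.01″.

Δλ = -17.25″

sin φ = 0.531504, cos φ = 0.847056, sin λ = -0.925603, cos λ = 0.378495.
East component: ΔE = −sin λ·ΔX + cos λ·ΔY = −(-0.925603)(-400) + (0.378495)(-213) = -450.86 m.
1° of latitude spans 111100 m; at latitude φ, 1° of longitude spans that × cos φ = 94107.9 m, so Δλ = -450.86 / 94107.9 × 3600 = -17.247″.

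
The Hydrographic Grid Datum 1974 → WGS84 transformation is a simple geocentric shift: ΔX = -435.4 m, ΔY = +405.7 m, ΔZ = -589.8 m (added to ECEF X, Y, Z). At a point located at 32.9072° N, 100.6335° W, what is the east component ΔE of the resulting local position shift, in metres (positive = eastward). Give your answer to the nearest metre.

ΔE = -503 m

The local east axis at (φ, λ) is (−sin λ, cos λ, 0), so ΔE = −sin(-100.6335°)·(-435.4) + cos(-100.6335°)·405.7 = -502.79 m.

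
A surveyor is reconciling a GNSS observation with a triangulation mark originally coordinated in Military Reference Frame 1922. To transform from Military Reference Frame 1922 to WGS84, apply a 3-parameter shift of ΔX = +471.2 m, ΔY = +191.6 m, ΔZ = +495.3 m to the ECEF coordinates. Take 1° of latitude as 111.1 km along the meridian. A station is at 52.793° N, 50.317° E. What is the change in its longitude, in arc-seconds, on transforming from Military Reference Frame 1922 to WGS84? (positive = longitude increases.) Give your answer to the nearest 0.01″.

Δλ = -12.88″

sin φ = 0.796456, cos φ = 0.604696, sin λ = 0.769589, cos λ = 0.638540.
East component: ΔE = −sin λ·ΔX + cos λ·ΔY = −(0.769589)(471.2) + (0.638540)(191.6) = -240.29 m.
1° of latitude spans 111100 m; at latitude φ, 1° of longitude spans that × cos φ = 67181.8 m, so Δλ = -240.29 / 67181.8 × 3600 = -12.876″.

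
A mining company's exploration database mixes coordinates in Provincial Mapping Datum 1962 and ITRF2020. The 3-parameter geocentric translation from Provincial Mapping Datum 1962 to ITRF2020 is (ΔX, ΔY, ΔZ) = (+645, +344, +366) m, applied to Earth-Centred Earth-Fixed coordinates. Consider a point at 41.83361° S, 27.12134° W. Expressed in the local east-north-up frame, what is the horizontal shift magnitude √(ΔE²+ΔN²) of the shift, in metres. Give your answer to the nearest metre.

At φ = -41.83361°, λ = -27.12134°: sin φ = -0.666970, cos φ = 0.745085, sin λ = -0.455876, cos λ = 0.890043.
ΔE = −sin λ·ΔX + cos λ·ΔY = −(-0.455876)·(645) + (0.890043)·(344) = 600.22 m.
ΔN = −sin φ cos λ·ΔX − sin φ sin λ·ΔY + cos φ·ΔZ = −(-0.666970)(0.890043)(645) − (-0.666970)(-0.455876)(344) + (0.745085)(366) = 551.00 m.
Horizontal magnitude = √(ΔE² + ΔN²) = √(600.22² + 551.00²) = 814.77 m.

815 m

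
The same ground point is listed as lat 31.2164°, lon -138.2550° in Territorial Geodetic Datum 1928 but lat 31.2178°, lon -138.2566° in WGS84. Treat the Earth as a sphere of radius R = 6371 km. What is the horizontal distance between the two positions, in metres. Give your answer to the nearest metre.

Δφ = 31.2178° − 31.2164° = +0.0014°; Δλ = -138.2566° − -138.2550° = -0.0016°.
1° along a meridian = πR/180 = 111195 m.
ΔN = Δφ × 111195 = 155.7 m; ΔE = Δλ × 111195 × cos(31.2164°) = -0.0016 × 111195 × 0.855216 = -152.2 m.
Distance = √(ΔE² + ΔN²) = √((-152.2)² + 155.7²) = 217.7 m.

218 m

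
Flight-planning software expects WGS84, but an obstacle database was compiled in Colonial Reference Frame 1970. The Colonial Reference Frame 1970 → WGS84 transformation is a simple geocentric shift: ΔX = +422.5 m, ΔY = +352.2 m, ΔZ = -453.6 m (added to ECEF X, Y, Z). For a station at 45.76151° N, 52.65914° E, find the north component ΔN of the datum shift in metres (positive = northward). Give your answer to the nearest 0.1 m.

ΔN = -700.7 m

The local north axis is (−sin φ cos λ, −sin φ sin λ, cos φ), giving ΔN = -183.602 − 200.613 − 316.452 = -700.67 m.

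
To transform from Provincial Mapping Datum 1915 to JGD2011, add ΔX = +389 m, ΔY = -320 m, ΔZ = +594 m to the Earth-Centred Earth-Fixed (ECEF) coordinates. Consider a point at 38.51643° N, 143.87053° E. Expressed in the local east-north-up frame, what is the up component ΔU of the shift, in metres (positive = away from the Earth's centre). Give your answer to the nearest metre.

At φ = 38.51643°, λ = 143.87053°: sin φ = 0.622739, cos φ = 0.782430, sin λ = 0.589612, cos λ = -0.807687.
ΔU = cos φ cos λ·ΔX + cos φ sin λ·ΔY + sin φ·ΔZ = (0.782430)(-0.807687)(389) + (0.782430)(0.589612)(-320) + (0.622739)(594) = -23.55 m.

ΔU = -24 m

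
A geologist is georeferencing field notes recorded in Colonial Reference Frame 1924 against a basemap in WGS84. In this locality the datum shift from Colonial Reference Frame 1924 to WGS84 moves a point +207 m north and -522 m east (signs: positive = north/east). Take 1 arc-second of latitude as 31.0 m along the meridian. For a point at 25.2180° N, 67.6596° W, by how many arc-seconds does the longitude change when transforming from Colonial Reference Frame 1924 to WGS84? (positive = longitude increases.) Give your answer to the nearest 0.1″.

Δλ = -18.6″

At latitude 25.2180°, cos φ = 0.904693.
1″ of longitude at this latitude = 31.00 × cos φ = 28.0455 m, so Δλ = -522.0 / 28.0455 = -18.613″.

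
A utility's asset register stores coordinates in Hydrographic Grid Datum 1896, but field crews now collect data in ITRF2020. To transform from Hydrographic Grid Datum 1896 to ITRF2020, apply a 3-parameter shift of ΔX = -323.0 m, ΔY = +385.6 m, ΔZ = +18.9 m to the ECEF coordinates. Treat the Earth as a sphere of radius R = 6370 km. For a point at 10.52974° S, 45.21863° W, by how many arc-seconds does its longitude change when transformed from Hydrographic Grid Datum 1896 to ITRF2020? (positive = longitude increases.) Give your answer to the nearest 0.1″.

sin φ = -0.182746, cos φ = 0.983160, sin λ = -0.709800, cos λ = 0.704403.
East component: ΔE = −sin λ·ΔX + cos λ·ΔY = −(-0.709800)(-323.0) + (0.704403)(385.6) = 42.35 m.
1° of latitude spans πR/180 = 111177 m; at latitude φ, 1° of longitude spans that × cos φ = 109305.3 m, so Δλ = 42.35 / 109305.3 × 3600 = 1.395″.

Δλ = 1.4″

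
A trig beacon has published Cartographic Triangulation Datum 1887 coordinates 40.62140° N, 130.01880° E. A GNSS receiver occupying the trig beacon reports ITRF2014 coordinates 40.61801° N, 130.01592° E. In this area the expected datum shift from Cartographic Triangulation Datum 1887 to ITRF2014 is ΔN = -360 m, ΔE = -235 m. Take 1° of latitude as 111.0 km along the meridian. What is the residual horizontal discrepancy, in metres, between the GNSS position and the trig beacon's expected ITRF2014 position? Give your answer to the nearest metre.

Observed coordinate differences: Δφ = -0.00339°, Δλ = -0.00288°.
Converting to metres (1° lat = 111000 m, cos φ = 0.759028): observed ΔN = -376.3 m, observed ΔE = -242.6 m.
Subtracting the expected shift leaves a residual of -376.3 − (-360) = -16.3 m north and -242.6 − (-235) = -7.6 m east.
Residual distance = √((-16.3)² + (-7.6)²) = 18.0 m.

18 m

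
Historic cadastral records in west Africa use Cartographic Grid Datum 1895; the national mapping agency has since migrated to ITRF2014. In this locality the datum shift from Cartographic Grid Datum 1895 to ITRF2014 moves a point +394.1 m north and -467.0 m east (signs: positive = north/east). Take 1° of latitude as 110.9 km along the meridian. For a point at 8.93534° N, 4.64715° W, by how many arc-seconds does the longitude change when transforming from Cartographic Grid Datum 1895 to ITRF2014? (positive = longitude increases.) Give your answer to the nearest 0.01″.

At latitude 8.93534°, cos φ = 0.987864.
1° of longitude at this latitude = 110.9 × cos φ = 109.55 km, so Δλ = -467.0 / 109554.1 = -0.0042627° = -15.346″.

Δλ = -15.35″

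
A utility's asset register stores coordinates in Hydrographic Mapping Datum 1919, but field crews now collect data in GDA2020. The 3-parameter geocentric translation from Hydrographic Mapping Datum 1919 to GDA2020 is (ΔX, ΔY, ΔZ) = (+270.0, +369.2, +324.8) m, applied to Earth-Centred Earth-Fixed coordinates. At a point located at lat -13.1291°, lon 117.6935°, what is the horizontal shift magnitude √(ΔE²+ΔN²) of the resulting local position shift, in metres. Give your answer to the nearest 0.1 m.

547.5 m

The local east axis at (φ, λ) is (−sin λ, cos λ, 0), so ΔE = −sin(117.6935°)·270.0 + cos(117.6935°)·369.2 = -410.65 m.
The local north axis is (−sin φ cos λ, −sin φ sin λ, cos φ), giving ΔN = -28.502 + 74.256 + 316.310 = 362.06 m.
Horizontal magnitude = √(ΔE² + ΔN²) = √((-410.65)² + 362.06²) = 547.47 m.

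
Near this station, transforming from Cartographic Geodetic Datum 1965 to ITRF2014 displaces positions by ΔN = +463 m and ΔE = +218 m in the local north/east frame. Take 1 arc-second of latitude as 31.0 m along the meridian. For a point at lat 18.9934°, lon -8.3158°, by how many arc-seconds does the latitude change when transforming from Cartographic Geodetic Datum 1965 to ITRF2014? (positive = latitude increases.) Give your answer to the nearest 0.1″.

1″ of latitude = 31.00 m, so Δφ = 463.0 / 31.00 = 14.935″.

Δφ = 14.9″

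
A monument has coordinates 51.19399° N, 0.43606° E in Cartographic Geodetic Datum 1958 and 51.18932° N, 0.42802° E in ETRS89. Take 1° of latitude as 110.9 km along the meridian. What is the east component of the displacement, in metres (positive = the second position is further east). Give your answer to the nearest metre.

ΔE = -559 m

Δφ = 51.18932° − 51.19399° = -0.00467°; Δλ = 0.42802° − 0.43606° = -0.00804°.
ΔN = Δφ × 110900 = -517.9 m; ΔE = Δλ × 110900 × cos(51.19399°) = -0.00804 × 110900 × 0.626686 = -558.8 m.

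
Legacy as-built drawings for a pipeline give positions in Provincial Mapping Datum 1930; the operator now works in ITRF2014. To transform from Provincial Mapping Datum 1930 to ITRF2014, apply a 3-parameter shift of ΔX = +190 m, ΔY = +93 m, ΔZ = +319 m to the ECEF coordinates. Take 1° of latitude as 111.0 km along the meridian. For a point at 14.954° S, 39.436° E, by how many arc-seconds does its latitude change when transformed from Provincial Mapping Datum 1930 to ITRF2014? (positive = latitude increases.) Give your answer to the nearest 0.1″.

Δφ = 11.7″

sin φ = -0.258043, cos φ = 0.966133, sin λ = 0.635216, cos λ = 0.772335.
North component: ΔN = −sin φ cos λ·ΔX − sin φ sin λ·ΔY + cos φ·ΔZ = −(-0.258043)(0.772335)(190) − (-0.258043)(0.635216)(93) + (0.966133)(319) = 361.31 m.
1° of latitude spans 111000 m, so Δφ = 361.31 / 111000 × 3600 = 11.718″.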